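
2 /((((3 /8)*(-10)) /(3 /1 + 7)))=-5.33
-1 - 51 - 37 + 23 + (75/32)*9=-1437/32 = -44.91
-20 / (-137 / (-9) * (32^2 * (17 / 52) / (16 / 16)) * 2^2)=-585/596224 = 0.00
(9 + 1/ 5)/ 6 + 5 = 98/15 = 6.53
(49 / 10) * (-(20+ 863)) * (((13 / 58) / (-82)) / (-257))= -0.05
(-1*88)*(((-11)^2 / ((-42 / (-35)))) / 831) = -26620/2493 = -10.68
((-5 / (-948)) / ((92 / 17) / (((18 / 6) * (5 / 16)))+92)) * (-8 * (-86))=18275/492407 = 0.04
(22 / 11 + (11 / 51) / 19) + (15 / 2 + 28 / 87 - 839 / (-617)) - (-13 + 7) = 198731749/11558878 = 17.19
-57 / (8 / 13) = -741/8 = -92.62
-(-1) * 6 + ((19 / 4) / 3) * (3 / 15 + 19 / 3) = 1471/90 = 16.34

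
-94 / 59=-1.59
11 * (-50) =-550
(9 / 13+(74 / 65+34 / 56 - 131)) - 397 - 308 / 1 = -1517083/1820 = -833.56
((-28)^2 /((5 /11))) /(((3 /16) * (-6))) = -68992/45 = -1533.16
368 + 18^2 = 692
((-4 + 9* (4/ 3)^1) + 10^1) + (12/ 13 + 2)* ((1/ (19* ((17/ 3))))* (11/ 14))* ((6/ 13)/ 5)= 1810188/100555 = 18.00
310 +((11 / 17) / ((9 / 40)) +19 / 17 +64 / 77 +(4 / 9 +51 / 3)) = 3914462/11781 = 332.27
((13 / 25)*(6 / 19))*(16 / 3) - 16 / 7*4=-8.27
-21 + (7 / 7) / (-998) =-20959/998 = -21.00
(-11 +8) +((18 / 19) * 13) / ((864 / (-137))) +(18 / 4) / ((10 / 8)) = -6169/4560 = -1.35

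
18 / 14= 9/7 = 1.29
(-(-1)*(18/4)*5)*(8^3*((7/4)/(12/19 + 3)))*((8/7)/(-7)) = -145920/161 = -906.34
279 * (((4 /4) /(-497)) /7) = -279/3479 = -0.08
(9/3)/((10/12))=18/5 = 3.60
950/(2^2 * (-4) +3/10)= -9500/157 = -60.51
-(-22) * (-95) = -2090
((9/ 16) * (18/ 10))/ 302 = 81/24160 = 0.00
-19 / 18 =-1.06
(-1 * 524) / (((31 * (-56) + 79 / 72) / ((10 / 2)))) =188640/124913 = 1.51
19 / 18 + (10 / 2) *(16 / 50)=239/90 = 2.66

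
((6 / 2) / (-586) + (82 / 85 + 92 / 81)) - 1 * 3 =-3649753/4034610 = -0.90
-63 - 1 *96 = -159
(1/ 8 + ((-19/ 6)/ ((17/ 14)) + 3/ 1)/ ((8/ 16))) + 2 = 2.91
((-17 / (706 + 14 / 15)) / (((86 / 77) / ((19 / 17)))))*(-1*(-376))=-93765/10363 = -9.05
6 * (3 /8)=9/4 = 2.25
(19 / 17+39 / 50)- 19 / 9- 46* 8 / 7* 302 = -850201831/53550 = -15876.78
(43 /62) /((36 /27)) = 129/248 = 0.52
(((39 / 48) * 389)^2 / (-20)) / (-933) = 25573249/4776960 = 5.35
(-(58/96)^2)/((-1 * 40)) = 841/92160 = 0.01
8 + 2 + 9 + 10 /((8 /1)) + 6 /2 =93/4 = 23.25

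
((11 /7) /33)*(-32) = -32/21 = -1.52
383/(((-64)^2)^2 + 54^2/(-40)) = 3830/167771431 = 0.00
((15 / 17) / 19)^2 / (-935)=-45/19509523 = 0.00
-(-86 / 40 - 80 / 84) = 1303/420 = 3.10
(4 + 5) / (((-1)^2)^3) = 9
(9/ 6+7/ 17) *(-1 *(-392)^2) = -4994080/17 = -293769.41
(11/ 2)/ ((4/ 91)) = 1001/8 = 125.12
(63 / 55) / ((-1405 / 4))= -252/77275 = 0.00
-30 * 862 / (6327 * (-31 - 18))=8620/103341 = 0.08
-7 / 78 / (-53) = 7/4134 = 0.00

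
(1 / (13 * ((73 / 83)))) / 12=83/11388 = 0.01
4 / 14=0.29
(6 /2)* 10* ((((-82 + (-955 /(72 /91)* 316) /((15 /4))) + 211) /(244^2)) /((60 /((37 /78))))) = -101480455/250765632 = -0.40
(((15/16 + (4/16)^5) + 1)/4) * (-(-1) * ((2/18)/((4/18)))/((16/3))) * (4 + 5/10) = 53595/262144 = 0.20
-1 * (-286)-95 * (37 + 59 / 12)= -44353/12 = -3696.08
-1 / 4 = -0.25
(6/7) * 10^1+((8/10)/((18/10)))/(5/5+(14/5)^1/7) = 80/9 = 8.89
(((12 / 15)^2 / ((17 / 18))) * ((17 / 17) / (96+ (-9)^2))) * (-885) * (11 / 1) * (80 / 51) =-16896/289 = -58.46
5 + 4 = 9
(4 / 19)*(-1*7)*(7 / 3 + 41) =-3640/57 = -63.86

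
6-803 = -797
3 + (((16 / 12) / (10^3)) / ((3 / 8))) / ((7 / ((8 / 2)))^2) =165439/55125 = 3.00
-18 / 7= -2.57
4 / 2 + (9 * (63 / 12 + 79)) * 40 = 30332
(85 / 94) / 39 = 85/3666 = 0.02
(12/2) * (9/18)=3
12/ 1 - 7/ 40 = 473/40 = 11.82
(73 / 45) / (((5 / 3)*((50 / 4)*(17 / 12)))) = 584/10625 = 0.05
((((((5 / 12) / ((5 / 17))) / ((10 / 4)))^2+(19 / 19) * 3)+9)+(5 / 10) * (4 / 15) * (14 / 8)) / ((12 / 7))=7.32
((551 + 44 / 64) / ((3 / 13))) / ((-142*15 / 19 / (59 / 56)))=-18376553/817920 = -22.47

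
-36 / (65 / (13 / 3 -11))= 48/13 = 3.69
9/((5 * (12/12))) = 9/5 = 1.80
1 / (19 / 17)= 17/19 = 0.89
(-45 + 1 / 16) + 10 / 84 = -44.82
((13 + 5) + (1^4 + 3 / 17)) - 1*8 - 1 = 173/17 = 10.18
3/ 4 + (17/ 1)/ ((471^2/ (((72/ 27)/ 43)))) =85853011/114469956 = 0.75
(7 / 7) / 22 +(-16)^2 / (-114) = -2759/1254 = -2.20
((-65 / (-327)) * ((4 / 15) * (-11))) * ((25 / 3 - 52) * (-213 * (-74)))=393692728/981 = 401317.77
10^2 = 100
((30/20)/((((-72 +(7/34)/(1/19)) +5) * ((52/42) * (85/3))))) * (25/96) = -21/118976 = 0.00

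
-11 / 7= -1.57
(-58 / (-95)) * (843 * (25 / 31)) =244470/589 = 415.06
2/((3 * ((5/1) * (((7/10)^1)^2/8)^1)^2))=51200/7203 = 7.11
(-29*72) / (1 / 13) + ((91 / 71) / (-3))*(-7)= -5781035/213 = -27141.01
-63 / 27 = -7/3 = -2.33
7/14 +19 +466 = 971/2 = 485.50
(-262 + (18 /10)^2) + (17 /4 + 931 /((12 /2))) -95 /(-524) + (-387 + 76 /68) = -81014539/167025 = -485.04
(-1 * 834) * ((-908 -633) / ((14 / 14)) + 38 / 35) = 44950098/35 = 1284288.51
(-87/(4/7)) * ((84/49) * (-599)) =156339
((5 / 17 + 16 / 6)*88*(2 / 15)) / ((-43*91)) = -26576/2993445 = -0.01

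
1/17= 0.06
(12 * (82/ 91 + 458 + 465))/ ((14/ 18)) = 9080100/637 = 14254.47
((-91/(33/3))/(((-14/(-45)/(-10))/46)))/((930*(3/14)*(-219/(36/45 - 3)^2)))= -46046/33945 = -1.36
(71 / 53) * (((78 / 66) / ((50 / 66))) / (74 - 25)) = 2769/64925 = 0.04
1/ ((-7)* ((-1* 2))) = 1/14 = 0.07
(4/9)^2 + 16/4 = 340/81 = 4.20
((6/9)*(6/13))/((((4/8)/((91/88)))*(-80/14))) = -49/440 = -0.11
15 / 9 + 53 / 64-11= -8.51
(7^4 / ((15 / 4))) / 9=9604/135 = 71.14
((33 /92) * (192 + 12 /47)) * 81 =6038307/1081 = 5585.85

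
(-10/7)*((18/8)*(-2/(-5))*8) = -72/7 = -10.29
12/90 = 2/15 = 0.13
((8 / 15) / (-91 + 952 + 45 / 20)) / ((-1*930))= -16/24084675 = 0.00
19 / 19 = 1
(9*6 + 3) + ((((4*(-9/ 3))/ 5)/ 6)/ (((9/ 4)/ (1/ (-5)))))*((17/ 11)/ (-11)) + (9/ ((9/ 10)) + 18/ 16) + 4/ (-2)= 14400937/217800 = 66.12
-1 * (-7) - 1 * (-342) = 349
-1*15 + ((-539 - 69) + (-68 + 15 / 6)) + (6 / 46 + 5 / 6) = -47440/69 = -687.54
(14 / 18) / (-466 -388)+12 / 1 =12.00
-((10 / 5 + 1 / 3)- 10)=23/3 = 7.67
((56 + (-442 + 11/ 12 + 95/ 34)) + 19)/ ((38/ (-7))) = 518777/7752 = 66.92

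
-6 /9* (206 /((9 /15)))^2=-78585.19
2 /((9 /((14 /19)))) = 28/171 = 0.16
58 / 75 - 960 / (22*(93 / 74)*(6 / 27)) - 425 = -14845597/25575 = -580.47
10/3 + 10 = 13.33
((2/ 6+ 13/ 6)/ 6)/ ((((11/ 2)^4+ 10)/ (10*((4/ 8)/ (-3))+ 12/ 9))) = -20/133209 = 0.00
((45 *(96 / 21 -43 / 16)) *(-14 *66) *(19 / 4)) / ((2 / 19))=-113113935/32 = -3534810.47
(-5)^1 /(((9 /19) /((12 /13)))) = -380/39 = -9.74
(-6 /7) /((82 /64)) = -192/287 = -0.67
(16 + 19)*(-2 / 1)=-70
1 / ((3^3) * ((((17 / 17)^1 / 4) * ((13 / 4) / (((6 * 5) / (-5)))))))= -32/117 = -0.27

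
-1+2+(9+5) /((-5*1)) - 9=-54/5 = -10.80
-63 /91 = -0.69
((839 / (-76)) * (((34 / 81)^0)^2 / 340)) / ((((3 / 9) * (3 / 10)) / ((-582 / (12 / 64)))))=325532/323 = 1007.84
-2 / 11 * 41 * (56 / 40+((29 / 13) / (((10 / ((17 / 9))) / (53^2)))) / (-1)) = 8812.92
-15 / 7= -2.14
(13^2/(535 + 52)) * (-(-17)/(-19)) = -2873/11153 = -0.26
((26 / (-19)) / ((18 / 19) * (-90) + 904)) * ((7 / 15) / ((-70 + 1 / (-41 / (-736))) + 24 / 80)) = 533/35362677 = 0.00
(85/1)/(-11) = -85/11 = -7.73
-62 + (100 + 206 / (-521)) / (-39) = -437224/6773 = -64.55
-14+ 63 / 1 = 49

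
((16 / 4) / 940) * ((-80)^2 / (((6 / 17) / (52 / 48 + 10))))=361760/423 = 855.22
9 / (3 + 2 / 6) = 27/10 = 2.70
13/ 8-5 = -27/8 = -3.38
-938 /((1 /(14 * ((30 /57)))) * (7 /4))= -75040/19 = -3949.47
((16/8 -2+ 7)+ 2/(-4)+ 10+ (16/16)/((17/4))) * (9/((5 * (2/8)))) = 10242/85 = 120.49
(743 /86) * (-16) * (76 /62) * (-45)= 10164240/1333 = 7625.09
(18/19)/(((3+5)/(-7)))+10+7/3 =2623/228 = 11.50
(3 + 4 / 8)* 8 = 28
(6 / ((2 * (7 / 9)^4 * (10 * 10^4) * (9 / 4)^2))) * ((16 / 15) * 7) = 648/5359375 = 0.00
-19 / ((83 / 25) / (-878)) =5024.70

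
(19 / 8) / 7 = 19/56 = 0.34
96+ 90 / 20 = 201/2 = 100.50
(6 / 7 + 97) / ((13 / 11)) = 7535/91 = 82.80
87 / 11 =7.91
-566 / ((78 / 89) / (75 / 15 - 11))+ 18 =3892.92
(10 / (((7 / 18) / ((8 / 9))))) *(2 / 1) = 320/7 = 45.71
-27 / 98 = -0.28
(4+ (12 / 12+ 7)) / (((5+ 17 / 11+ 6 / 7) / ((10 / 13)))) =308/247 = 1.25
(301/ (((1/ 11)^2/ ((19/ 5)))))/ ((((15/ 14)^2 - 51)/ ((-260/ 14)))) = 503775272/9771 = 51558.21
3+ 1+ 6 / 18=13/3 = 4.33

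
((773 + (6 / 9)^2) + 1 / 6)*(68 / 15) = 94690/27 = 3507.04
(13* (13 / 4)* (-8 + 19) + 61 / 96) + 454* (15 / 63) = 573.48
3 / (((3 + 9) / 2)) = 0.50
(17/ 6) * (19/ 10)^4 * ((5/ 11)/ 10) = 2215457/1320000 = 1.68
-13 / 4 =-3.25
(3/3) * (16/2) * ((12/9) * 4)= 128/3 = 42.67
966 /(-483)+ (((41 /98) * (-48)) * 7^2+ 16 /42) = -20698/21 = -985.62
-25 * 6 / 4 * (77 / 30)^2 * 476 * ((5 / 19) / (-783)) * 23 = 81138365/89262 = 908.99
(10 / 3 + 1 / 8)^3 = 571787/13824 = 41.36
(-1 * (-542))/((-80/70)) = -1897/4 = -474.25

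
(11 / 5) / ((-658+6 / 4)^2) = 44/8619845 = 0.00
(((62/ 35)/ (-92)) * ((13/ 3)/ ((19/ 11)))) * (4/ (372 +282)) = -4433/15004395 = 0.00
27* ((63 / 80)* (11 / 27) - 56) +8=-119627/80 = -1495.34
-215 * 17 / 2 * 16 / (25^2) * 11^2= -707608/125 = -5660.86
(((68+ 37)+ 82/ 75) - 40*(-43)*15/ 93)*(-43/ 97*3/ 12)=-38341681/902100 = -42.50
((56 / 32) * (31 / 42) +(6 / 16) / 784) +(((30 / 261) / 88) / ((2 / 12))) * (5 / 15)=2590509/2000768 = 1.29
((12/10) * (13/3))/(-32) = -0.16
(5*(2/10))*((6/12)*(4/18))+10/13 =103/117 = 0.88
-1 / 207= -1/207 = 0.00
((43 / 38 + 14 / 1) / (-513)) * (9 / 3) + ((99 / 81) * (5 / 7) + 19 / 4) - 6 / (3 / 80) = -154.47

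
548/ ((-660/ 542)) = -74254/165 = -450.02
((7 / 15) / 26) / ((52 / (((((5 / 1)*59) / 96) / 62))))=413/24141312 = 0.00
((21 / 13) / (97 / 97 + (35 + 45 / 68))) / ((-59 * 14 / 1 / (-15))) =170/212459 = 0.00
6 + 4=10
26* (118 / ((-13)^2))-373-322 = -8799/13 = -676.85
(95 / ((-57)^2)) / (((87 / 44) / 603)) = 14740/1653 = 8.92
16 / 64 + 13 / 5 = 57/20 = 2.85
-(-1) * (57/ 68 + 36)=2505/68 = 36.84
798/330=133/55 = 2.42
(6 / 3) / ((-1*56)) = -1/28 = -0.04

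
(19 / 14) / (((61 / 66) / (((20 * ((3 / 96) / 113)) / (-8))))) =-3135/3088064 = 0.00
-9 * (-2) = 18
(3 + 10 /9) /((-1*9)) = -37/81 = -0.46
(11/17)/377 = 11/6409 = 0.00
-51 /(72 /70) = -595/12 = -49.58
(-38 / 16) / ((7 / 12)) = -57/14 = -4.07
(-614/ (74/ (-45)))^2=139411.41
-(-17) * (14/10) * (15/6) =119/2 = 59.50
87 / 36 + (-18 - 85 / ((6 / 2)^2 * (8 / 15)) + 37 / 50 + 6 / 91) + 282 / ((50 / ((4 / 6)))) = -62737/2184 = -28.73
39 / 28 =1.39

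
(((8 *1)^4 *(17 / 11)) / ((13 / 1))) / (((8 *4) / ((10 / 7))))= 21760/1001 = 21.74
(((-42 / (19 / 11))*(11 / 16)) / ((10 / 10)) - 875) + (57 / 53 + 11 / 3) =-886.97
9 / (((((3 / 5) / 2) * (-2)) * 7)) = -2.14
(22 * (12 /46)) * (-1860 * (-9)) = 2209680/23 = 96073.04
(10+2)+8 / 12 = 38/3 = 12.67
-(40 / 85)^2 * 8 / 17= -512/4913 = -0.10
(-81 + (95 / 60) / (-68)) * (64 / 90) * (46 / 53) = -1216516/24327 = -50.01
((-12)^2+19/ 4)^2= 354025/16 = 22126.56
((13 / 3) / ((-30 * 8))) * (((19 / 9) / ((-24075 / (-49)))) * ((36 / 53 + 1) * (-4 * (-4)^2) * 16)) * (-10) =-137877376/103353975 = -1.33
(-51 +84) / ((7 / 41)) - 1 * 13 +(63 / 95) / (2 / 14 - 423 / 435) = 20099953/111986 = 179.49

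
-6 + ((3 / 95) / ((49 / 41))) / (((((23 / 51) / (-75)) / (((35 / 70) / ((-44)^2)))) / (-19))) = -26088369/4363744 = -5.98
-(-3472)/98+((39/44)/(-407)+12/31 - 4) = 123628369/3886036 = 31.81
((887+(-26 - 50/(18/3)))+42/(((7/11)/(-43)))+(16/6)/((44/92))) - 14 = -65794/33 = -1993.76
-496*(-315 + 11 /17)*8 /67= 21204992/1139 = 18617.20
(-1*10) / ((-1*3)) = 10/3 = 3.33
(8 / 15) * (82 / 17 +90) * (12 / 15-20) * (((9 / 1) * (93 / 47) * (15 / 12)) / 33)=-28783872/43945 = -655.00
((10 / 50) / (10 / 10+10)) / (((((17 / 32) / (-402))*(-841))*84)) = 1072/5504345 = 0.00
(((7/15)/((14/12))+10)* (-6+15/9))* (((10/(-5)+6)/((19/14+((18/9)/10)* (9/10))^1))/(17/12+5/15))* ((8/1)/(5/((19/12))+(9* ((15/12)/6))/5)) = -65761280/433359 = -151.75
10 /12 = 5/6 = 0.83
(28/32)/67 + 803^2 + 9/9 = 345618167/536 = 644810.01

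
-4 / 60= -1/15 = -0.07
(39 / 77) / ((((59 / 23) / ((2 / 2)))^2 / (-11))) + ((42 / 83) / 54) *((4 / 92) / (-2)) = -709092991/837298854 = -0.85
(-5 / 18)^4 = 625/104976 = 0.01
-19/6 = -3.17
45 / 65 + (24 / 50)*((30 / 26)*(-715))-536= -12107/13 = -931.31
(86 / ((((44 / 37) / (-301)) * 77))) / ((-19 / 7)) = 478891/4598 = 104.15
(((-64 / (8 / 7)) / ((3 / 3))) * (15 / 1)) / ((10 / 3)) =-252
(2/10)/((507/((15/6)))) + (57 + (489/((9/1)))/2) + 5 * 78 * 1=240403/507 = 474.17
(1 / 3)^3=1/27 = 0.04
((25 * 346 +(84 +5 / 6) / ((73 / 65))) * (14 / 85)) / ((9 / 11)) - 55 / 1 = 57012604/33507 = 1701.51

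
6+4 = 10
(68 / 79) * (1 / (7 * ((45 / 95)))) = 1292/4977 = 0.26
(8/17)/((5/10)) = 16/17 = 0.94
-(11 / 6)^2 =-121/36 = -3.36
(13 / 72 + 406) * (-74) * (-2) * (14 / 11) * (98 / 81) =742296590/8019 = 92567.23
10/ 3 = 3.33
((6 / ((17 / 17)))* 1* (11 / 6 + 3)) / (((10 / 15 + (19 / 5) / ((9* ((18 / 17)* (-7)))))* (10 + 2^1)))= 27405/6914 = 3.96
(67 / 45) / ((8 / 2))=67/180 = 0.37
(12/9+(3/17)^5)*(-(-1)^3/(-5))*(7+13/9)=-431691932/191680695 = -2.25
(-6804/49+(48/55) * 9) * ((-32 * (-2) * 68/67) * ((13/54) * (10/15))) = -105683968/77385 = -1365.69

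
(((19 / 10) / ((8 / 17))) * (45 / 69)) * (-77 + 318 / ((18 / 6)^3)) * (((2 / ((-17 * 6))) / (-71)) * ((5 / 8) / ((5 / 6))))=-11153/313536 = -0.04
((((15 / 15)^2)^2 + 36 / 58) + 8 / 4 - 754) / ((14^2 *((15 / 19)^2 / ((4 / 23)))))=-7855721/7353675 = -1.07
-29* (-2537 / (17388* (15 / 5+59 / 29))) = 2133617/2538648 = 0.84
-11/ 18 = -0.61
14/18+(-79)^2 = 56176/9 = 6241.78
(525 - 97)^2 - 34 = 183150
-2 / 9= -0.22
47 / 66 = 0.71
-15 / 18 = -5/6 = -0.83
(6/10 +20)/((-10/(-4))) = 206/25 = 8.24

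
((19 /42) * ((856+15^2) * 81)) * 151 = 83737503/14 = 5981250.21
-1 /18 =-0.06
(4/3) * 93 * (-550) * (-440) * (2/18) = 30008000/9 = 3334222.22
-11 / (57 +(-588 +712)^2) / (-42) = 1/58926 = 0.00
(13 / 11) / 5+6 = 343/55 = 6.24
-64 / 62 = -32/31 = -1.03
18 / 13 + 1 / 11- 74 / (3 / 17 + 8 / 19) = -3377263/27599 = -122.37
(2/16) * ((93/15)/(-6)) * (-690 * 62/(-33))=-167.45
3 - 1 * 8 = -5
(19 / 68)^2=361/4624 = 0.08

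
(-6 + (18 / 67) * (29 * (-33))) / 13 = -1356/67 = -20.24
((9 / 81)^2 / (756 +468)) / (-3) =-1/297432 = 0.00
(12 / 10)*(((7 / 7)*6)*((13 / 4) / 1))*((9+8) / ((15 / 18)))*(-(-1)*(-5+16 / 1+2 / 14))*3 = 15957.46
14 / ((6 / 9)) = 21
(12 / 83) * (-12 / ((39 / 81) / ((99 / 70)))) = -192456/37765 = -5.10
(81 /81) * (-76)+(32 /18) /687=-469892/6183 = -76.00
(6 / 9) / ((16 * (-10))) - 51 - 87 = -138.00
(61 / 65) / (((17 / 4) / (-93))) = -22692/1105 = -20.54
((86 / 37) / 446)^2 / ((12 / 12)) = 1849/68079001 = 0.00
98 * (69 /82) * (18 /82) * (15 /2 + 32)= 2403891/3362 = 715.02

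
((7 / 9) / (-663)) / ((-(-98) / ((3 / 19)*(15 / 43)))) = -5/7583394 = 0.00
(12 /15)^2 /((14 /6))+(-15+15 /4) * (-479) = 3772317/700 = 5389.02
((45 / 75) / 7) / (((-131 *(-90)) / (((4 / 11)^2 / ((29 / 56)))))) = 64/34475925 = 0.00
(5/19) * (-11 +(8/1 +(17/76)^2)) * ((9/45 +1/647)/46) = -2777357/816550232 = 0.00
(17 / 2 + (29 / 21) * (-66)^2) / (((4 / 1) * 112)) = 84335/6272 = 13.45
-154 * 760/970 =-11704/97 = -120.66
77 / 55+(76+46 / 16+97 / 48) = 19751/240 = 82.30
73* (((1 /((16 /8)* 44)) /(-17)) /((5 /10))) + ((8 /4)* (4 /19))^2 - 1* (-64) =17303311/270028 = 64.08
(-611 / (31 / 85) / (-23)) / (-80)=-10387/11408 = -0.91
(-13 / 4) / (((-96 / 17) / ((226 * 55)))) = 7153.72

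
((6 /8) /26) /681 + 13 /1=306905/23608 = 13.00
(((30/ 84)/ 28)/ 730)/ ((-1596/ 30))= -5/15223712 = 0.00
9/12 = 3/4 = 0.75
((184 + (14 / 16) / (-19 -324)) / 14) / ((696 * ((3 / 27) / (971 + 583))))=24018291/90944 = 264.10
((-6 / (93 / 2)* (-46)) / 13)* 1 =0.46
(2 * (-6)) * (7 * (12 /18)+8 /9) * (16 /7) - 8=-3368/21 = -160.38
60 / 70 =6/7 = 0.86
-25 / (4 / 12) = -75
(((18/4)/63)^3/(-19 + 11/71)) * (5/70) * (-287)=2911/7342944 = 0.00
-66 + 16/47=-3086/47 = -65.66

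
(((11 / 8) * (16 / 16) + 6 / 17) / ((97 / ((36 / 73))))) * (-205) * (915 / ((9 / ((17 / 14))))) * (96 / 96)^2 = -44080125/198268 = -222.33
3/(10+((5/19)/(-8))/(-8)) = 1216/4055 = 0.30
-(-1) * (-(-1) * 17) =17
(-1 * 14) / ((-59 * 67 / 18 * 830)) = 126/1640495 = 0.00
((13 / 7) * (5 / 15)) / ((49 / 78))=338/343 = 0.99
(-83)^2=6889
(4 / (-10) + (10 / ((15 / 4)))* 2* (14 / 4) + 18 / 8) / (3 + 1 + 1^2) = 1231/300 = 4.10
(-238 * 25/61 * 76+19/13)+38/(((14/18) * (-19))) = -41156361/5551 = -7414.22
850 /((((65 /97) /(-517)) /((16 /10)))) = -13640528/13 = -1049271.38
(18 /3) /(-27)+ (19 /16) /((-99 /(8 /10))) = -51/220 = -0.23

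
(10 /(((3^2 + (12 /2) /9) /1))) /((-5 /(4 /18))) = -4/87 = -0.05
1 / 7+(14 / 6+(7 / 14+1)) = 167/42 = 3.98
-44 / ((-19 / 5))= 11.58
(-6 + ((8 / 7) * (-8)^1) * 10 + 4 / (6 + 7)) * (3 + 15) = -159084/91 = -1748.18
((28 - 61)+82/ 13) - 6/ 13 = -353/13 = -27.15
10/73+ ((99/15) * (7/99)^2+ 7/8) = 906251/867240 = 1.04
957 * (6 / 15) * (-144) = -275616/5 = -55123.20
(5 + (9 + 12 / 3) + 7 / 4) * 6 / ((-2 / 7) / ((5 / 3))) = -2765/4 = -691.25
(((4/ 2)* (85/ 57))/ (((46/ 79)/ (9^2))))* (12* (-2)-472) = -89927280/437 = -205783.25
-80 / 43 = -1.86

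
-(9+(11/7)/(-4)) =-241/28 = -8.61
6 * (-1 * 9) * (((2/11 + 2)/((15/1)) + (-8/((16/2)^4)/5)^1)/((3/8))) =-7353/352 = -20.89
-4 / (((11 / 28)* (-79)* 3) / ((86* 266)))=982.78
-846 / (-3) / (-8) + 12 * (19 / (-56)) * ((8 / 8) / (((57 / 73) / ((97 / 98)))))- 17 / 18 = -255329/6174 = -41.36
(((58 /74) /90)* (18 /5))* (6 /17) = 174/15725 = 0.01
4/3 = 1.33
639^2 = 408321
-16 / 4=-4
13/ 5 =2.60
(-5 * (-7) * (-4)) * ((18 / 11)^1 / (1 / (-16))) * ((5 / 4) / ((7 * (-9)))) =-800/11 = -72.73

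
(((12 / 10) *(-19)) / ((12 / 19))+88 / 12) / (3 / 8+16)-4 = -11312/1965 = -5.76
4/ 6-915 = -2743/3 = -914.33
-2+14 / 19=-24/19 = -1.26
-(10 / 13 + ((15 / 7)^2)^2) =-682135/31213 = -21.85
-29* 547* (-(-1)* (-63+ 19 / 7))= 6694186/7 = 956312.29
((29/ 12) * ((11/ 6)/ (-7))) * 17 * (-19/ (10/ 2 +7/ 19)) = 115159/3024 = 38.08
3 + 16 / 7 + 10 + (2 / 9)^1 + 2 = 1103/63 = 17.51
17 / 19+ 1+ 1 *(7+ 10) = 359/19 = 18.89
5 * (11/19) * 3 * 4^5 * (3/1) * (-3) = -1520640/19 = -80033.68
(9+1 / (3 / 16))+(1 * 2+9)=76/3 = 25.33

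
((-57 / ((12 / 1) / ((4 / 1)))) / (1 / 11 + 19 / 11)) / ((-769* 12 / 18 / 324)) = 50787/7690 = 6.60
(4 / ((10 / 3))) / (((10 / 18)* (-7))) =-54/175 = -0.31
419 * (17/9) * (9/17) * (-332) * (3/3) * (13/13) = -139108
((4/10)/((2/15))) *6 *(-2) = -36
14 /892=7/446 = 0.02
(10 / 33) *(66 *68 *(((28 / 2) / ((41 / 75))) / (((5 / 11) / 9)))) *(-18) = -508939200/41 = -12413151.22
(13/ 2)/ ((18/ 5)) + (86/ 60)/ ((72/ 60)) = 3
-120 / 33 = -40/11 = -3.64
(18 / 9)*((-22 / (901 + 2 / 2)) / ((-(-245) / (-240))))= 96/2009 = 0.05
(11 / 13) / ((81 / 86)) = 946/1053 = 0.90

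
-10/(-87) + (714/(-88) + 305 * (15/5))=3472001/3828 = 907.00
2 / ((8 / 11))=11/4 = 2.75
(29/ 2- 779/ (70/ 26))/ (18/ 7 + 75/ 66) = -211629/2855 = -74.13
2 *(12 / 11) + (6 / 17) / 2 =441/187 = 2.36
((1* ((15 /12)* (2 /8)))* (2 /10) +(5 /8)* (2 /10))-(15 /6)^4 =-311/8 = -38.88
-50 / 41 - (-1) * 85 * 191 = 665585/41 = 16233.78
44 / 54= 22/27 = 0.81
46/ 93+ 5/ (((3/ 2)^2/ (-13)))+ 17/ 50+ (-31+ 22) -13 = -698257/13950 = -50.05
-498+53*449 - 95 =23204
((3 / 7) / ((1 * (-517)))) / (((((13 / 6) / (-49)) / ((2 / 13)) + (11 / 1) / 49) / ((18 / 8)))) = 567/19129 = 0.03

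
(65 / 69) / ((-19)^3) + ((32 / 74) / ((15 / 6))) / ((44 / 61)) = 230823973/963106485 = 0.24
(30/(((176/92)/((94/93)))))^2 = 29214025/116281 = 251.24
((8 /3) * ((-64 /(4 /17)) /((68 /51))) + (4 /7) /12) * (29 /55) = -331267/1155 = -286.81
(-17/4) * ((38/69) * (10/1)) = -23.41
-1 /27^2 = -1/729 = 0.00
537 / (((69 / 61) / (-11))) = -120109/23 = -5222.13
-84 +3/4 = -333/4 = -83.25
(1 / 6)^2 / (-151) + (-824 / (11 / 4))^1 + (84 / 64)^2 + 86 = -211.91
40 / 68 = 10/17 = 0.59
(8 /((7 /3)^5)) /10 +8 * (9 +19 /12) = 84.68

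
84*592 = 49728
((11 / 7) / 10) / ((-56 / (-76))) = 209/980 = 0.21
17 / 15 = 1.13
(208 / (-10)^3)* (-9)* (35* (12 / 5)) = 19656/125 = 157.25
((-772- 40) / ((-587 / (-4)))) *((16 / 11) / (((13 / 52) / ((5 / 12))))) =-259840/19371 = -13.41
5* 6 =30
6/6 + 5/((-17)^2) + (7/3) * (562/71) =1199548/61557 = 19.49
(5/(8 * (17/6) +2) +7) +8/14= 4027/518 = 7.77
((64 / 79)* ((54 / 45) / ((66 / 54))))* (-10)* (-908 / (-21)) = -2092032/6083 = -343.91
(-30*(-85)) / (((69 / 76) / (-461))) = -1294808.70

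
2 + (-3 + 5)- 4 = 0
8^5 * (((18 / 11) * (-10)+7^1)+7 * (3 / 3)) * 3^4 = -69009408/11 = -6273582.55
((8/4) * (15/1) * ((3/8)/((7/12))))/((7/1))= 135/49 = 2.76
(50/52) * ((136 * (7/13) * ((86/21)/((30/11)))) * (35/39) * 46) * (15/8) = 161825125/19773 = 8184.15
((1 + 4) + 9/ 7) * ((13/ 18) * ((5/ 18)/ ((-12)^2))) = 0.01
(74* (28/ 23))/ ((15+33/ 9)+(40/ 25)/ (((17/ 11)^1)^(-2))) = 470085/117346 = 4.01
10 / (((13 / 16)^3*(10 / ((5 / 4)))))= 5120/2197 = 2.33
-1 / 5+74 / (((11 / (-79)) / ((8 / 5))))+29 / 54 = -2524471/2970 = -849.99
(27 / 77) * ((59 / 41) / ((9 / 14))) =354/451 = 0.78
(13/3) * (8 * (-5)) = -520/3 = -173.33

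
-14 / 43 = -0.33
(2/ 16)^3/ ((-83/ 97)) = -97/42496 = 0.00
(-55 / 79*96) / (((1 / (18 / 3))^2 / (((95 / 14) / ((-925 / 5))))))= 1805760/20461 = 88.25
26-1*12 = 14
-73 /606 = -0.12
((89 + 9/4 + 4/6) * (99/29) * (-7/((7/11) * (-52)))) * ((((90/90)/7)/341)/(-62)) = -36399/81154528 = 0.00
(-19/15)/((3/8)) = -152/45 = -3.38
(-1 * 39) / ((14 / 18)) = -351/7 = -50.14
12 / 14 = 6/7 = 0.86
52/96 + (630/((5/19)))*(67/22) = 1924919/264 = 7291.36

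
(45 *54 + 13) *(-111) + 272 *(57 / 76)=-270969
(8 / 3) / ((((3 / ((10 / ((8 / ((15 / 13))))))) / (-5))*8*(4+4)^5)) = -125/5111808 = 0.00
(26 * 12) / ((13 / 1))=24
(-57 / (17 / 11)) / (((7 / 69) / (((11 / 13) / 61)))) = -475893/94367 = -5.04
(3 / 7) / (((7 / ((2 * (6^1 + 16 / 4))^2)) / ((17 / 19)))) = 20400/931 = 21.91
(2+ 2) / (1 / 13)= 52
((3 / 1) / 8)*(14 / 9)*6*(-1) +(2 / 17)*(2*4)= -87/34 = -2.56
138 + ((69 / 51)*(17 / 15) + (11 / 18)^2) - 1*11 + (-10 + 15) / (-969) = 67449067/523260 = 128.90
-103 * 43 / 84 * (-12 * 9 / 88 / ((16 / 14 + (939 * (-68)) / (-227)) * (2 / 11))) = 9048447/7180480 = 1.26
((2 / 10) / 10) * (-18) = -0.36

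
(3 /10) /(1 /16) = 24/5 = 4.80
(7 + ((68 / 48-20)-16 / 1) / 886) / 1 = 74009/10632 = 6.96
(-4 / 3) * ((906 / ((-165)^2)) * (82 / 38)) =-49528/517275 = -0.10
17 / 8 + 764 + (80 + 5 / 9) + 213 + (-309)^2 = 6950929/72 = 96540.68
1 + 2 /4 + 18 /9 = 7/2 = 3.50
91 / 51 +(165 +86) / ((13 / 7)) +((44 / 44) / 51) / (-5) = 453937/3315 = 136.93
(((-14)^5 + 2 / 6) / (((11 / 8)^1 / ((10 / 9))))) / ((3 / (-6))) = 258155360/297 = 869209.97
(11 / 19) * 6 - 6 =-48/19 = -2.53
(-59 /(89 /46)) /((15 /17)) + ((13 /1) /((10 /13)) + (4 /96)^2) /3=-4448647/153792 = -28.93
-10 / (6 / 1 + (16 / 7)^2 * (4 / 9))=-441/367 = -1.20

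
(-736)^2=541696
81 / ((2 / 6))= 243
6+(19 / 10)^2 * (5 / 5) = 961/100 = 9.61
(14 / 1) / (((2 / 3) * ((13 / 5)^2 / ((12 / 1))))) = 6300/169 = 37.28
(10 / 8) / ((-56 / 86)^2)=9245/3136 = 2.95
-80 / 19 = -4.21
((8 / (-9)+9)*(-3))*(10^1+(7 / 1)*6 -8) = -3212/3 = -1070.67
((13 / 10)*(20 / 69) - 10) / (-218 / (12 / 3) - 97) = 1328/20907 = 0.06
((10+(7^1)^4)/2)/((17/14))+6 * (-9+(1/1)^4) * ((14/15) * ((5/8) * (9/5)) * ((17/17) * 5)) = 12593/17 = 740.76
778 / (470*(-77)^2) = 389/1393315 = 0.00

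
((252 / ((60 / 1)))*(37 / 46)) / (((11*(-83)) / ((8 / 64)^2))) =-777/13439360 = 0.00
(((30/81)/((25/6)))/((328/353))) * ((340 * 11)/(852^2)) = 66011/133929288 = 0.00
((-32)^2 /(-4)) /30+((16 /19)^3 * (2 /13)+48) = 52909744/1337505 = 39.56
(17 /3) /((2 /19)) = 323/6 = 53.83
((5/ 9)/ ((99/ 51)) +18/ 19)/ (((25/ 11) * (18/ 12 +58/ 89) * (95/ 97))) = 120188626/466637625 = 0.26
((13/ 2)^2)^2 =28561/16 = 1785.06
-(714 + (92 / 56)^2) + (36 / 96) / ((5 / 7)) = -1403701/1960 = -716.17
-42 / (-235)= 42/235 = 0.18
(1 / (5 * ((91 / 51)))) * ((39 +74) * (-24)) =-138312/455 = -303.98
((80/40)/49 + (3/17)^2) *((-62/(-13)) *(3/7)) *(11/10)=1042437/6443255 = 0.16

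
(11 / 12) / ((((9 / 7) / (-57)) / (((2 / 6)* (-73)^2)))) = -7796327/108 = -72188.21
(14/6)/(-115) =-0.02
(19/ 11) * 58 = 1102/11 = 100.18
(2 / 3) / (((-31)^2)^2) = 2/2770563 = 0.00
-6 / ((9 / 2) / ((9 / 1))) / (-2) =6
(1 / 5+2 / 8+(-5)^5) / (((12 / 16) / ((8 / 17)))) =-499928/255 = -1960.50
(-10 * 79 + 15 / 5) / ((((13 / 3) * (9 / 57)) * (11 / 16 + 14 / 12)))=-717744/1157 = -620.35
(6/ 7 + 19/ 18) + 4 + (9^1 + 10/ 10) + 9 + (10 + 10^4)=1264399/126 = 10034.91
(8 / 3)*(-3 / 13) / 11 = -0.06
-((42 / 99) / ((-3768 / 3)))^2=-49/429484176 = 0.00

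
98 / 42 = 2.33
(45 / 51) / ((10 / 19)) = 57/34 = 1.68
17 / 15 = 1.13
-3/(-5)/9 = 1/15 = 0.07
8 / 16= 1/2 = 0.50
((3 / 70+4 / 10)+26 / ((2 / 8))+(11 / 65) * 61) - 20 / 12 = 113.10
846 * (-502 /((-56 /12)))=637038/7 = 91005.43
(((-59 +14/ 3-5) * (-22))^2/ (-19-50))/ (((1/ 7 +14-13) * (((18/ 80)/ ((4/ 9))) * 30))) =-214690784/150903 = -1422.71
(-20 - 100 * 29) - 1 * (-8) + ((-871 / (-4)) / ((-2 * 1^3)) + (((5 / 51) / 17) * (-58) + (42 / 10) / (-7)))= -104796353/34680 = -3021.81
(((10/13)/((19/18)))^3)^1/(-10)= -583200/15069223 = -0.04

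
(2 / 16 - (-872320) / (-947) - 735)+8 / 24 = -37630343/22728 = -1655.68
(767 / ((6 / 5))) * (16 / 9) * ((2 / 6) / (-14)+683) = 440027900/567 = 776063.32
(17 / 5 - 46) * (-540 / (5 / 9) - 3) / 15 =2769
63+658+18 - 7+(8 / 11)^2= 88636/121 = 732.53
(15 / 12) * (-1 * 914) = -2285/2 = -1142.50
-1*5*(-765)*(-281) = -1074825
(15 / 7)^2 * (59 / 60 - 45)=-39615/196 = -202.12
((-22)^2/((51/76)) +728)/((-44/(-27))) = 889.32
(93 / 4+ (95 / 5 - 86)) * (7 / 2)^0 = -43.75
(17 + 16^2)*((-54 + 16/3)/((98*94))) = -949/658 = -1.44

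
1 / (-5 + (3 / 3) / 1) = -1/4 = -0.25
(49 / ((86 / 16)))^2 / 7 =21952/1849 = 11.87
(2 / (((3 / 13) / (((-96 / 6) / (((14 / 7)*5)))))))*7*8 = -11648/15 = -776.53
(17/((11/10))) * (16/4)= 680/11 = 61.82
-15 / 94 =-0.16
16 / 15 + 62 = 946/15 = 63.07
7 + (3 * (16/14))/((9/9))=73/7 = 10.43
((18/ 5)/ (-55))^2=324/75625 = 0.00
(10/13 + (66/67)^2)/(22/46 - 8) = -2334914/10095761 = -0.23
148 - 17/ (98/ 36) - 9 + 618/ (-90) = 92528/735 = 125.89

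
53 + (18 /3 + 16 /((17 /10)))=1163/17 = 68.41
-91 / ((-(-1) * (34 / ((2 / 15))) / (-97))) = 8827/255 = 34.62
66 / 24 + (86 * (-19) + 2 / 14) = -45671/28 = -1631.11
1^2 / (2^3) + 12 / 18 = 19/24 = 0.79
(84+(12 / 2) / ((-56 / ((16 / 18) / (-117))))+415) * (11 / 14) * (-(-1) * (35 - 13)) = 148351445/17199 = 8625.59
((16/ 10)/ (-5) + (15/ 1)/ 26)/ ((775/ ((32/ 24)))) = 334/755625 = 0.00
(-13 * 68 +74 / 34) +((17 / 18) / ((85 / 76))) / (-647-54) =-472891741/536265 = -881.82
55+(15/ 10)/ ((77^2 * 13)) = 55.00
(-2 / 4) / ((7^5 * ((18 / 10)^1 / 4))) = -10/151263 = 0.00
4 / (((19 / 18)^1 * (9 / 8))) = 64/19 = 3.37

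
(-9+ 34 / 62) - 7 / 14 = -8.95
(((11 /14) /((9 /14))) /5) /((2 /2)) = 11/45 = 0.24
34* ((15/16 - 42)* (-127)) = 1418463/8 = 177307.88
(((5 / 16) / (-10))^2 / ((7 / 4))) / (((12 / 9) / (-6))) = -9/3584 = 0.00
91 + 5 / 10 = 183/2 = 91.50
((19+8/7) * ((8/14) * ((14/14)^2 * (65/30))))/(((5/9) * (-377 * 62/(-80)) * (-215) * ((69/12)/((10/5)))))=-54144/217832195 = 0.00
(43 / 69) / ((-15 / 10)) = -86/207 = -0.42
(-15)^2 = 225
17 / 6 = 2.83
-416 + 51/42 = -414.79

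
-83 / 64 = -1.30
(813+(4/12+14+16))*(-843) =-710930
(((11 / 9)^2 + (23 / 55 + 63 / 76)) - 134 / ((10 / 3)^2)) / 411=-15776209/695781900 = -0.02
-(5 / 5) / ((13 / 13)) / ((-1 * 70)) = 1/70 = 0.01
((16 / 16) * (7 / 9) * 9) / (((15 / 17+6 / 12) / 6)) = 1428/47 = 30.38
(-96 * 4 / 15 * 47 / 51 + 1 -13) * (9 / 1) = -27228/85 = -320.33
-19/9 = -2.11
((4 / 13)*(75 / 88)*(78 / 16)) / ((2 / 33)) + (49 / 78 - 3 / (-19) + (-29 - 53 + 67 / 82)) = -57653977/972192 = -59.30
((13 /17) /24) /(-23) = -13/9384 = 0.00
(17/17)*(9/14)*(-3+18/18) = -9/7 = -1.29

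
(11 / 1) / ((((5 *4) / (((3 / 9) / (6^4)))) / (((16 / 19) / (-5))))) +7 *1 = 3231889/461700 = 7.00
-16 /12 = -4/3 = -1.33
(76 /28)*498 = 9462/7 = 1351.71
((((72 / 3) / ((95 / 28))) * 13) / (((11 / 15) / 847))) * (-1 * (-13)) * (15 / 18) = 21861840/19 = 1150623.16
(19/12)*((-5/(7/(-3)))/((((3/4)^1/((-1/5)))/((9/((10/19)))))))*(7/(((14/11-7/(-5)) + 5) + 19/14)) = -83391/6953 = -11.99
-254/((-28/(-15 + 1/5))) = -4699/35 = -134.26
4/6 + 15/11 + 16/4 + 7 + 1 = 463/33 = 14.03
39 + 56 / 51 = 2045/51 = 40.10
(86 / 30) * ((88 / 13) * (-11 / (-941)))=0.23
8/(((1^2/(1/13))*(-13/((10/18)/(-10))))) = 4/1521 = 0.00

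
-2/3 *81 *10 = -540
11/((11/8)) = 8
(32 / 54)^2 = 256/729 = 0.35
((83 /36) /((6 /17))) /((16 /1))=1411/3456 = 0.41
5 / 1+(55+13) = 73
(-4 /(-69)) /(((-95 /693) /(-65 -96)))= 6468/95 = 68.08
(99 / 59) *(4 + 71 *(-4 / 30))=-2706/295 = -9.17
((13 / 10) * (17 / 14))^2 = 48841/19600 = 2.49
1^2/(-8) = -1/8 = -0.12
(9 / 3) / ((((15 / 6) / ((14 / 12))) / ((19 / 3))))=133/15 = 8.87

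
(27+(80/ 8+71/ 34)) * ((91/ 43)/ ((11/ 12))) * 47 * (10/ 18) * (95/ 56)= 128569675/32164 = 3997.32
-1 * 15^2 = -225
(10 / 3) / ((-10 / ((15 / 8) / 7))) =-5/56 = -0.09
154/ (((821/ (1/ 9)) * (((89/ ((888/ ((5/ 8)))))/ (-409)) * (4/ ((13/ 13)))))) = -37287712/1096035 = -34.02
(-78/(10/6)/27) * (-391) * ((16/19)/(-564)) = -40664/40185 = -1.01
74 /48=37/24 = 1.54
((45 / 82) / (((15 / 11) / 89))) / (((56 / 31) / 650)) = 29590275/2296 = 12887.75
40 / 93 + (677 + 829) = 140098/93 = 1506.43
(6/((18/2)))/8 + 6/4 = 19/12 = 1.58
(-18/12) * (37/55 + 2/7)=-1.44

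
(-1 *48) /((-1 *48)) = 1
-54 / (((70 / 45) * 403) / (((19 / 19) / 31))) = -243/87451 = 0.00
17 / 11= 1.55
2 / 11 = 0.18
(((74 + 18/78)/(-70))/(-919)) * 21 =579/23894 = 0.02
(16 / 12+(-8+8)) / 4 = 1/3 = 0.33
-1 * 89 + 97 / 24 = -2039/24 = -84.96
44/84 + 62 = 62.52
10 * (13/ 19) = 130/19 = 6.84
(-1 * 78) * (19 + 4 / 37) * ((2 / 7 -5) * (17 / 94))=2209779/1739 = 1270.72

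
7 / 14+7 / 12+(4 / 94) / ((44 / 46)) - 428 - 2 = -428.87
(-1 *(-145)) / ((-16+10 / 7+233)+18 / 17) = 17255/26119 = 0.66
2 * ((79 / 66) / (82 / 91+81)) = 7189/245949 = 0.03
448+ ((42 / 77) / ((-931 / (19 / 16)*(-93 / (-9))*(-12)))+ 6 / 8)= 239941243/534688 = 448.75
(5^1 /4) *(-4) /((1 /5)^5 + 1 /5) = -15625/626 = -24.96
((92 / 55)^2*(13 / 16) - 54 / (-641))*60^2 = 658297008/77561 = 8487.47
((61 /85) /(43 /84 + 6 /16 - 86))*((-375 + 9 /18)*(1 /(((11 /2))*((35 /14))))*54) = 828981216/66847825 = 12.40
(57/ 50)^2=3249/2500 = 1.30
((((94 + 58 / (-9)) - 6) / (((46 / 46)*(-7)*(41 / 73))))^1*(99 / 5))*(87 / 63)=-17092658/30135 = -567.20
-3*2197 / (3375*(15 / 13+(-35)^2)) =-28561/17932500 = 0.00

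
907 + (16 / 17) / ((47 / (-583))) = 895.33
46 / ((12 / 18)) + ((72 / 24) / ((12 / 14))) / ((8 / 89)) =1727/16 = 107.94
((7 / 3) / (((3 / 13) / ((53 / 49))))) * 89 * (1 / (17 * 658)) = 61321/704718 = 0.09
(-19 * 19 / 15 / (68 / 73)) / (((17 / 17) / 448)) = -2951536/255 = -11574.65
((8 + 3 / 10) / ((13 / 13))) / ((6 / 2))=83/30 = 2.77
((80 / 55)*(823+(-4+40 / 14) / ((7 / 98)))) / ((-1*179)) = -12912/1969 = -6.56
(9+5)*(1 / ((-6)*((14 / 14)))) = -7/3 = -2.33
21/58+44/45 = 3497/2610 = 1.34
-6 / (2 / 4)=-12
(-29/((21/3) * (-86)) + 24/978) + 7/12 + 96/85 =89351911/50044260 = 1.79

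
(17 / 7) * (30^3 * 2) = 918000/7 = 131142.86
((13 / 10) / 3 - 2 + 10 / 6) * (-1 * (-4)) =2/5 = 0.40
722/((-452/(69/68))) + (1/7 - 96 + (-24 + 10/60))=-39150557/322728 = -121.31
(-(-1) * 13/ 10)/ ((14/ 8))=26/35 = 0.74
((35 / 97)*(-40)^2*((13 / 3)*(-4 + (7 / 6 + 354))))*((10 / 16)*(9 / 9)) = 479342500/873 = 549075.03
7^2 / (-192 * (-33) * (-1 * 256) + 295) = -49/1621721 = 0.00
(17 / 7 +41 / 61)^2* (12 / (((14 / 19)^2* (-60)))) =-158206084/44670605 = -3.54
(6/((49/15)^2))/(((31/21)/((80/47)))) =324000/499751 = 0.65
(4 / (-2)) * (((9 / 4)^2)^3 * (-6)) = 1594323/1024 = 1556.96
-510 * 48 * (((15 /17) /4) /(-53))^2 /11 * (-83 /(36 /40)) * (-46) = -85905000/525283 = -163.54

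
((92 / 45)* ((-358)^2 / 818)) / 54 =2947772/496935 = 5.93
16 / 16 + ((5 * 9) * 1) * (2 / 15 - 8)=-353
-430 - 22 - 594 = -1046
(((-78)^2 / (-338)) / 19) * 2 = -36/19 = -1.89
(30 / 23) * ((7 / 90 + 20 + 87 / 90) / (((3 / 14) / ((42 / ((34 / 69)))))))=185612/17 = 10918.35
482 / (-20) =-241/10 = -24.10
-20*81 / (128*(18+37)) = -81/352 = -0.23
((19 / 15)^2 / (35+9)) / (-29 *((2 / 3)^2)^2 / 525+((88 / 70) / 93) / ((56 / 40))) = -14805693/509872 = -29.04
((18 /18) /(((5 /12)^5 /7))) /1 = 557.38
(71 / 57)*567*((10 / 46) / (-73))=-67095/31901 = -2.10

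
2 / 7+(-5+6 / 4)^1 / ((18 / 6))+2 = 47/42 = 1.12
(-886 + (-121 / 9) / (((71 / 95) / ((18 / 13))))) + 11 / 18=-910.30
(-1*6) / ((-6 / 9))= 9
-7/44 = -0.16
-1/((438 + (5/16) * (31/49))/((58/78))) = -22736/13398333 = 0.00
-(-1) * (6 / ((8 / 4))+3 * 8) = 27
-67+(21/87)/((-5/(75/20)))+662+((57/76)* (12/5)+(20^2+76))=622119/580 = 1072.62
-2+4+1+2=5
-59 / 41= -1.44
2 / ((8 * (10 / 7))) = 7/40 = 0.18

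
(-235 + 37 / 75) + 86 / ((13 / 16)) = -125444/975 = -128.66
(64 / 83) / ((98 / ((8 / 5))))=256/20335 = 0.01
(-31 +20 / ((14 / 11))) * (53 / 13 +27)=-43228/91 = -475.03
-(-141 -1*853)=994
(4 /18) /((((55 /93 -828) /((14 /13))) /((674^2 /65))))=-394311568/195065715 = -2.02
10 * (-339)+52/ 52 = -3389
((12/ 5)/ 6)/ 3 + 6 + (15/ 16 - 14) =-6.93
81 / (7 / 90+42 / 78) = 94770/721 = 131.44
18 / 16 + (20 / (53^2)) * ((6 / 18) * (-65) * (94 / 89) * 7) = -93173/6000024 = -0.02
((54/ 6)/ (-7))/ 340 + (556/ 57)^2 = 735714439/7732620 = 95.14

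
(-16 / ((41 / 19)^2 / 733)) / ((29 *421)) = -4233808/20523329 = -0.21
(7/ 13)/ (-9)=-7/117 = -0.06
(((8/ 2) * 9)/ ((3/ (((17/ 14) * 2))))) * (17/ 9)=1156/21 = 55.05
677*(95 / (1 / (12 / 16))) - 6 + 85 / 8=385927/8 = 48240.88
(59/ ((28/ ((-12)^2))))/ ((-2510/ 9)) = -9558/8785 = -1.09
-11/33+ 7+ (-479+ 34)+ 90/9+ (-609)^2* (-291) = -323780398/3 = -107926799.33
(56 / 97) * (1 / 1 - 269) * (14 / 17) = -210112/1649 = -127.42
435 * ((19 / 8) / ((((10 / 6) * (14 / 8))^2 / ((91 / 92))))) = 193401/1610 = 120.12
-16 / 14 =-1.14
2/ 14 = 1/7 = 0.14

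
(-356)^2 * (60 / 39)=2534720/13 = 194978.46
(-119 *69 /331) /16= -8211/5296 = -1.55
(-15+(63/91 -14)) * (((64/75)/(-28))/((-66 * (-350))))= 1472/39414375 = 0.00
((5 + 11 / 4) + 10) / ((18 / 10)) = 355/36 = 9.86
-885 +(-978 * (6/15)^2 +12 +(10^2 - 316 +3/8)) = -1245.10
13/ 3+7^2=160/3 = 53.33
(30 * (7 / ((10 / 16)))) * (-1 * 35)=-11760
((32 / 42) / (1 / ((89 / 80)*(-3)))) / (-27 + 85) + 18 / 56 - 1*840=-487039/580 = -839.72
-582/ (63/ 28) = -776/3 = -258.67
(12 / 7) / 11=12/77 = 0.16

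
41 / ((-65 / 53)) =-33.43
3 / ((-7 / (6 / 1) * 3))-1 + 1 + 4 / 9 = -26/63 = -0.41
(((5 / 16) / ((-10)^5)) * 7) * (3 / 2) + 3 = 1919979/640000 = 3.00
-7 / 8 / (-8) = 7/64 = 0.11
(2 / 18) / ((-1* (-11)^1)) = 0.01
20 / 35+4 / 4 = 1.57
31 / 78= 0.40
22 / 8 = 2.75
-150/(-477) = 50/159 = 0.31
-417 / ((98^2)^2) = -417/92236816 = 0.00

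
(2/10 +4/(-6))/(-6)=0.08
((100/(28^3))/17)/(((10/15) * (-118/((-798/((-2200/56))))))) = -171/2471392 = 0.00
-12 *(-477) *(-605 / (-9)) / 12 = 32065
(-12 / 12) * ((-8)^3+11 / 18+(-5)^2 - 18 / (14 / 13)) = 503.10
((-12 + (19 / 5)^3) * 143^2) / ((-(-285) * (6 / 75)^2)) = 109586191/228 = 480641.19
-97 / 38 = -2.55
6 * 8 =48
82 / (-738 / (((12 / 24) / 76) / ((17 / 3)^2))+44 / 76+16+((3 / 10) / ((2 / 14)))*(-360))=-1558/68453873 = 0.00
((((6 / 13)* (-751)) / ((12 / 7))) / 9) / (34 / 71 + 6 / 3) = -373247/41184 = -9.06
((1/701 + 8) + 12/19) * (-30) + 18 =-3209748/13319 = -240.99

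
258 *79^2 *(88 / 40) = 17711958/5 = 3542391.60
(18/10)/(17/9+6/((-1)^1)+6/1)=81/85 = 0.95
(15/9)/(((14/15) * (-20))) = -5/56 = -0.09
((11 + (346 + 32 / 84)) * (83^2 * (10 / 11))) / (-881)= -517019450/203511 = -2540.50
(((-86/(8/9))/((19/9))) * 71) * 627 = -8160669/4 = -2040167.25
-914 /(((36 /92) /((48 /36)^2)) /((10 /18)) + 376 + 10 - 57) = -1681760/606089 = -2.77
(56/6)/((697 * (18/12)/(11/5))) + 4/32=36293/250920 = 0.14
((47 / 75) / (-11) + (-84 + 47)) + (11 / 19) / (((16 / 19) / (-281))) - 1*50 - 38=-4200827/13200 = -318.24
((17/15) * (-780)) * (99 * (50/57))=-1458600/19 = -76768.42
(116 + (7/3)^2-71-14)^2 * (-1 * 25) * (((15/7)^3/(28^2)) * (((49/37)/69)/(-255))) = 4202500/133978887 = 0.03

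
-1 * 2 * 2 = -4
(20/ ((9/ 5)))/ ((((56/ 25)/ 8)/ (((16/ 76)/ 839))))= 10000/1004283 = 0.01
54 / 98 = 0.55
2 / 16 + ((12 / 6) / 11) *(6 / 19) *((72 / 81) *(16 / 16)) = 883/5016 = 0.18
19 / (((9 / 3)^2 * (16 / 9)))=19/16 = 1.19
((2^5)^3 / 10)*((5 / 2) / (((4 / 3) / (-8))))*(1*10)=-491520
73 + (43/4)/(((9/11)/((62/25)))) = 105.58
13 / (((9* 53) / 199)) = 2587/477 = 5.42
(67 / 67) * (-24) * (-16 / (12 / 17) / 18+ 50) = -10528/9 = -1169.78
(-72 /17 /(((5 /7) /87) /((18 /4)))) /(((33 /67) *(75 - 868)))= 4406724/741455 = 5.94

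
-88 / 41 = -2.15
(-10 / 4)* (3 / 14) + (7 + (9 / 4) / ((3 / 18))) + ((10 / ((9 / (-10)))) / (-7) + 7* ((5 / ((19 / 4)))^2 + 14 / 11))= 38243357/1000692 = 38.22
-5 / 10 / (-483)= 1/966 = 0.00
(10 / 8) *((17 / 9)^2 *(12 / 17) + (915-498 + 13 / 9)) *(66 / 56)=312565/504 = 620.17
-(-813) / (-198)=-271/66 = -4.11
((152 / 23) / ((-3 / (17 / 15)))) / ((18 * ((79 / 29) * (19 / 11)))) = -21692/735885 = -0.03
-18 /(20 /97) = -87.30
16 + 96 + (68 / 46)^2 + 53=88441/529 = 167.19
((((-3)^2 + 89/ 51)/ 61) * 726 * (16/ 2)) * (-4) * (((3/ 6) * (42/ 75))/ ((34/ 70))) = -207941888/88145 = -2359.09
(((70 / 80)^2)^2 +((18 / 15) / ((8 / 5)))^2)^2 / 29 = 22137025/486539264 = 0.05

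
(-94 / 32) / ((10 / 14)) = -329/80 = -4.11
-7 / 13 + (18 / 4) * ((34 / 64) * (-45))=-89953/832 = -108.12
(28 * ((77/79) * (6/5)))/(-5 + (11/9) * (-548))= -0.05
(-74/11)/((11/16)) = -9.79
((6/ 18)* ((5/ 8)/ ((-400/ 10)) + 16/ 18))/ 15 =503/25920 = 0.02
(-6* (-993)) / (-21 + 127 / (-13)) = -38727/200 = -193.64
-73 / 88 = -0.83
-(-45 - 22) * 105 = 7035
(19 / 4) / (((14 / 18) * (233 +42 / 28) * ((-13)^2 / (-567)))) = -13851/158522 = -0.09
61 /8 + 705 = 5701/8 = 712.62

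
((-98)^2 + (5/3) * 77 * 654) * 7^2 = 4583166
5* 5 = 25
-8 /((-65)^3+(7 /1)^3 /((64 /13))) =512/17571541 = 0.00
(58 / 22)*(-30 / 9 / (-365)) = 58/2409 = 0.02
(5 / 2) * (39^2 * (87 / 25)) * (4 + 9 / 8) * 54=3662149.72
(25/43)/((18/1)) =25/774 = 0.03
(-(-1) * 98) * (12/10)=588/5 = 117.60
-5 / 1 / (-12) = 5/12 = 0.42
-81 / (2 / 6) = -243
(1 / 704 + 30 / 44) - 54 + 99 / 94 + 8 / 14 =-11972727/231616 = -51.69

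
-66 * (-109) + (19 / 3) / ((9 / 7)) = 194371/27 = 7198.93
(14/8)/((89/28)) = 49/89 = 0.55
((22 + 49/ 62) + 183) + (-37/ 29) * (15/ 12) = 734287/3596 = 204.20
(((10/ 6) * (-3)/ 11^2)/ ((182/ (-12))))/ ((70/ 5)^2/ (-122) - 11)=-1830/8467459 = 0.00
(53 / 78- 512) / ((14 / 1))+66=32189/1092 = 29.48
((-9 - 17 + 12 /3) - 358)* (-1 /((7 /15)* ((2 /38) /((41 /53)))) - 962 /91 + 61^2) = -1397994.39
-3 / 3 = -1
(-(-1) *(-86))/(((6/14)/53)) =-31906/3 = -10635.33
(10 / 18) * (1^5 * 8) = 40/9 = 4.44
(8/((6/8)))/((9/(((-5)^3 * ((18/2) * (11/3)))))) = -44000/9 = -4888.89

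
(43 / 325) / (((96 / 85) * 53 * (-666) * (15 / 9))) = -731/367099200 = 0.00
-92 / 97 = -0.95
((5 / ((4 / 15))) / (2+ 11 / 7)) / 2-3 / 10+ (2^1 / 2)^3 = 133/40 = 3.32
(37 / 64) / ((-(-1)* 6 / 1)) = 37/384 = 0.10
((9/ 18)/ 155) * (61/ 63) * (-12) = -122/3255 = -0.04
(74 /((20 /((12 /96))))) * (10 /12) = 37/96 = 0.39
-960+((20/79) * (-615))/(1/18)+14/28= -594401/158 = -3762.03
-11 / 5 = -2.20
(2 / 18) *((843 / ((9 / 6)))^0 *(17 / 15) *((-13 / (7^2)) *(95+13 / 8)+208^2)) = 10671869/1960 = 5444.83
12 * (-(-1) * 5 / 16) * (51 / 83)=765/332 = 2.30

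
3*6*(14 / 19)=252/19 = 13.26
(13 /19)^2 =169/361 = 0.47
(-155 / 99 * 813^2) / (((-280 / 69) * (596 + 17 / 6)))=471270897/1106644 = 425.86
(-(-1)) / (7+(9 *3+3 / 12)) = 4/137 = 0.03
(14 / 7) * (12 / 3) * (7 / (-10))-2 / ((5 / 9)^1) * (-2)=8/5 = 1.60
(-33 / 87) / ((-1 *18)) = 0.02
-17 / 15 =-1.13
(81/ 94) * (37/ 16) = 2997/1504 = 1.99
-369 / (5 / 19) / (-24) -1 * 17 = 1657/40 = 41.42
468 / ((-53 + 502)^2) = 468/201601 = 0.00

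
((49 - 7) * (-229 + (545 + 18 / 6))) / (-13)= -1030.62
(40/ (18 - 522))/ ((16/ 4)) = -5/252 = -0.02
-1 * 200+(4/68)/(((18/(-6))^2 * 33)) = -200.00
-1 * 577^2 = -332929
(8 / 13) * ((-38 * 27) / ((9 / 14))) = -12768/13 = -982.15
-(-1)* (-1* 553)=-553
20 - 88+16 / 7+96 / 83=-37508/581 = -64.56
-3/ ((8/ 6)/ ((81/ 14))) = -729/56 = -13.02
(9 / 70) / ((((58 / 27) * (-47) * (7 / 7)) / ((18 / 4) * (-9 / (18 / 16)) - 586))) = 75573/95410 = 0.79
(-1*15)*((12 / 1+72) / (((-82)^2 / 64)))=-20160/1681 = -11.99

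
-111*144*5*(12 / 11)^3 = -138101760/1331 = -103757.90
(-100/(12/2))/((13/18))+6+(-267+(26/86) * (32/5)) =-788587/2795 = -282.14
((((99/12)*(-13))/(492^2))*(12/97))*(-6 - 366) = 13299/652228 = 0.02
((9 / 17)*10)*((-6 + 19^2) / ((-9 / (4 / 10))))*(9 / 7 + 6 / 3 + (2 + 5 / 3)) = -207320/357 = -580.73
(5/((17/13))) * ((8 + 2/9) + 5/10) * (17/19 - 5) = -132665/969 = -136.91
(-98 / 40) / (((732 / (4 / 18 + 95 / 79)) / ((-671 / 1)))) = 546007/170640 = 3.20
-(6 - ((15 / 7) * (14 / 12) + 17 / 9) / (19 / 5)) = -1657/342 = -4.85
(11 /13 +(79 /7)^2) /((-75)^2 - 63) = 13612/590499 = 0.02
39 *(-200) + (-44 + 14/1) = -7830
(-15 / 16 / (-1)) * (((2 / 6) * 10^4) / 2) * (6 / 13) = 9375/13 = 721.15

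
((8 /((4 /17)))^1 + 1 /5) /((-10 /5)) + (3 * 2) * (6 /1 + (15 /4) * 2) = 639/10 = 63.90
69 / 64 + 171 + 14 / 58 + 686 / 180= 14710429/83520 = 176.13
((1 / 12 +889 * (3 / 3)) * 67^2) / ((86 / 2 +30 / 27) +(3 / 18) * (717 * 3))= 143679423/14494 = 9913.03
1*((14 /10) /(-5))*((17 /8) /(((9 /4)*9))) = -119/4050 = -0.03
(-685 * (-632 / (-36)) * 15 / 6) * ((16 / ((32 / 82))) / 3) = -11093575/27 = -410873.15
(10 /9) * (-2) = -20/9 = -2.22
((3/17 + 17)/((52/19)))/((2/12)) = 8322/221 = 37.66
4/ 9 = 0.44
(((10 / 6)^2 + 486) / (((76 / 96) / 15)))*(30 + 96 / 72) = 16540240/57 = 290179.65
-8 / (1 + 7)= -1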